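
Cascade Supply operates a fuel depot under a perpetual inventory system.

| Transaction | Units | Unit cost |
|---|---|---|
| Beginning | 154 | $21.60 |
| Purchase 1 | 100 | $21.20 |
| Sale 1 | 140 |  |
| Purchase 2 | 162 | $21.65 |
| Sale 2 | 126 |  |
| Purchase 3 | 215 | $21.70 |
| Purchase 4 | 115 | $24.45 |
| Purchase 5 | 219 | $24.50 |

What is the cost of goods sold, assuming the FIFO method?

Sale 1 (140) [FIFO — oldest first]: 140 @ $21.60 = $3,024.00
Sale 2 (126) [FIFO — oldest first]: 14 @ $21.60 + 100 @ $21.20 + 12 @ $21.65 = $2,682.20
Total COGS = $3,024.00 + $2,682.20 = $5,706.20
Ending inventory: 150 @ $21.65 + 215 @ $21.70 + 115 @ $24.45 + 219 @ $24.50 = $16,090.25

COGS = $5,706.20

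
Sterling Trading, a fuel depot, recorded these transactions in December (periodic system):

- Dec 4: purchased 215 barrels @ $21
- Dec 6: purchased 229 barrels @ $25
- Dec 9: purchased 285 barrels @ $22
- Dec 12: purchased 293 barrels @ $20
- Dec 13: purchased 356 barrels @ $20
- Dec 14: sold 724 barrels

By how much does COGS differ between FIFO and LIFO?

$1,770

FIFO COGS: 215 @ $21 + 229 @ $25 + 280 @ $22 = $16,400
LIFO COGS: 356 @ $20 + 293 @ $20 + 75 @ $22 = $14,630
Difference = |$16,400 − $14,630| = $1,770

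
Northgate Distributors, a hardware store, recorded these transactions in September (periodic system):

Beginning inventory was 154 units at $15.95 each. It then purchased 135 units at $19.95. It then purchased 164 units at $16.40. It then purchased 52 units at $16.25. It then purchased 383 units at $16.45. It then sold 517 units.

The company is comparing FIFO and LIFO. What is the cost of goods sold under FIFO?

COGS = $8,881.55

FIFO COGS: 154 @ $15.95 + 135 @ $19.95 + 164 @ $16.40 + 52 @ $16.25 + 12 @ $16.45 = $8,881.55
LIFO COGS: 383 @ $16.45 + 52 @ $16.25 + 82 @ $16.40 = $8,490.15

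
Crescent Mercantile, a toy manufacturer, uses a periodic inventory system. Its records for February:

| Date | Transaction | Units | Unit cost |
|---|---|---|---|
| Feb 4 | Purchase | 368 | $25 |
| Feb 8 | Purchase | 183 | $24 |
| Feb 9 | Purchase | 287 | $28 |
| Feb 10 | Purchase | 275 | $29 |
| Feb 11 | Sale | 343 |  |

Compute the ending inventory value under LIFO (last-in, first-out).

Ending inventory = $19,724

Feb 11, 343 sold [LIFO — newest first]: 275 @ $29 + 68 @ $28 = $9,879
Ending inventory: 368 @ $25 + 183 @ $24 + 219 @ $28 = $19,724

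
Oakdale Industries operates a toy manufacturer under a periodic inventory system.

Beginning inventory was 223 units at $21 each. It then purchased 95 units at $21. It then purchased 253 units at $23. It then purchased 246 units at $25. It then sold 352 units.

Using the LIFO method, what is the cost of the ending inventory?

Sale 1 (352) [LIFO — newest first]: 246 @ $25 + 106 @ $23 = $8,588
Ending inventory: 223 @ $21 + 95 @ $21 + 147 @ $23 = $10,059

Ending inventory = $10,059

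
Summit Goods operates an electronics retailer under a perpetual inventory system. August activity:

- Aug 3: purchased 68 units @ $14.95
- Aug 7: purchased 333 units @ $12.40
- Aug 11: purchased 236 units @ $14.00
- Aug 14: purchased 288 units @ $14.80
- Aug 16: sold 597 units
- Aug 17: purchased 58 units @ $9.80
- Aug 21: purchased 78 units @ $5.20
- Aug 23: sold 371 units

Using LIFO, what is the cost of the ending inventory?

Aug 16, 597 sold [LIFO — newest first]: 288 @ $14.80 + 236 @ $14.00 + 73 @ $12.40 = $8,471.60
Aug 23, 371 sold [LIFO — newest first]: 78 @ $5.20 + 58 @ $9.80 + 235 @ $12.40 = $3,888.00
Total COGS = $8,471.60 + $3,888.00 = $12,359.60
Ending inventory: 68 @ $14.95 + 25 @ $12.40 = $1,326.60

Ending inventory = $1,326.60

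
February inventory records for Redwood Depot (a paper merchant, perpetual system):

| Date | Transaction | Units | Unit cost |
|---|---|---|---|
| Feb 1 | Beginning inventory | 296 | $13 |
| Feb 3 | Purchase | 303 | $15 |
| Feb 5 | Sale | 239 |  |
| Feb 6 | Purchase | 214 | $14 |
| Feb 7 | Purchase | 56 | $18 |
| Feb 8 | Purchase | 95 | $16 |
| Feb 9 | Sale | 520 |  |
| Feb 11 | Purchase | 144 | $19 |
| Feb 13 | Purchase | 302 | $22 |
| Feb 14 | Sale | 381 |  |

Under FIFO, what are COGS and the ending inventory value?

COGS = $17,357; ending inventory = $5,940

Feb 5, 239 sold [FIFO — oldest first]: 239 @ $13 = $3,107
Feb 9, 520 sold [FIFO — oldest first]: 57 @ $13 + 303 @ $15 + 160 @ $14 = $7,526
Feb 14, 381 sold [FIFO — oldest first]: 54 @ $14 + 56 @ $18 + 95 @ $16 + 144 @ $19 + 32 @ $22 = $6,724
Total COGS = $3,107 + $7,526 + $6,724 = $17,357
Ending inventory: 270 @ $22 = $5,940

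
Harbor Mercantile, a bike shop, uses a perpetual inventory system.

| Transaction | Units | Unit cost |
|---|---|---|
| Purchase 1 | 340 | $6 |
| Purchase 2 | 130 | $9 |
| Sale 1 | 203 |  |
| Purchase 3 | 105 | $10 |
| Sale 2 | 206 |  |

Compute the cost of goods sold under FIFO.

COGS = $2,661

Sale 1 (203) [FIFO — oldest first]: 203 @ $6 = $1,218
Sale 2 (206) [FIFO — oldest first]: 137 @ $6 + 69 @ $9 = $1,443
Total COGS = $1,218 + $1,443 = $2,661
Ending inventory: 61 @ $9 + 105 @ $10 = $1,599
Check: goods available $4,260 = COGS $2,661 + ending $1,599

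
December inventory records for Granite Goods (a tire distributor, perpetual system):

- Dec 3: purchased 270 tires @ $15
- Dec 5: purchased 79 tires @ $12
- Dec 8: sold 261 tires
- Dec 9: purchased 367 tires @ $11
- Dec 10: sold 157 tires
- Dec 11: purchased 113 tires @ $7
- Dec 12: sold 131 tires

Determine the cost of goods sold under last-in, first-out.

COGS = $6,394

Dec 8, 261 sold [LIFO — newest first]: 79 @ $12 + 182 @ $15 = $3,678
Dec 10, 157 sold [LIFO — newest first]: 157 @ $11 = $1,727
Dec 12, 131 sold [LIFO — newest first]: 113 @ $7 + 18 @ $11 = $989
Total COGS = $3,678 + $1,727 + $989 = $6,394
Ending inventory: 88 @ $15 + 192 @ $11 = $3,432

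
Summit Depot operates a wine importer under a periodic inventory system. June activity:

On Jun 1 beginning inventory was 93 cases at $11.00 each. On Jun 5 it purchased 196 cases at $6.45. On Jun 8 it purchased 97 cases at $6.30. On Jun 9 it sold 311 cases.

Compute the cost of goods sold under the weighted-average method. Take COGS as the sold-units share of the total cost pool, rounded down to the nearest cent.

Jun 9, sell 311: 311/386 × $2,898.30 → $2,335.15
Ending inventory (cost pool remaining) = $563.15
Check: goods available $2,898.30 = COGS $2,335.15 + ending $563.15

COGS = $2,335.15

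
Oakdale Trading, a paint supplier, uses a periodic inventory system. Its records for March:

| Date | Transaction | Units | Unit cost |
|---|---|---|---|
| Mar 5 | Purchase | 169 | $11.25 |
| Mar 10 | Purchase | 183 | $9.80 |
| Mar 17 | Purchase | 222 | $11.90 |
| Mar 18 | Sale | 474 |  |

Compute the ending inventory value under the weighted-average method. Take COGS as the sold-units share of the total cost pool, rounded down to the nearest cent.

Mar 18, sell 474: 474/574 × $6,336.45 → $5,232.53
Ending inventory (cost pool remaining) = $1,103.92
Check: goods available $6,336.45 = COGS $5,232.53 + ending $1,103.92

Ending inventory = $1,103.92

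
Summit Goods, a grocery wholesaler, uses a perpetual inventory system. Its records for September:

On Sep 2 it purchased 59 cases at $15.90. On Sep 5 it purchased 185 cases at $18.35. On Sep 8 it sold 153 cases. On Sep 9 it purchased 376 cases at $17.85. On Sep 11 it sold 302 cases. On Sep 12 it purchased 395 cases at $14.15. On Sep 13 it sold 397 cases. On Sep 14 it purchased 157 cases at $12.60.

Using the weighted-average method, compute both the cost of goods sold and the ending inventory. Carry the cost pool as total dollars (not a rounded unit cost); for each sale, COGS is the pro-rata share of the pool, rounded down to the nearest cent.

After Sep 2: 59 on hand, pool $938.10 (≈ $15.9000 each)
After Sep 5: 244 on hand, pool $4,332.85 (≈ $17.7576 each)
Sep 8, sell 153: 153/244 × $4,332.85 → $2,716.91
After Sep 9: 467 on hand, pool $8,327.54 (≈ $17.8320 each)
Sep 11, sell 302: 302/467 × $8,327.54 → $5,385.26
After Sep 12: 560 on hand, pool $8,531.53 (≈ $15.2349 each)
Sep 13, sell 397: 397/560 × $8,531.53 → $6,048.24
After Sep 14: 320 on hand, pool $4,461.49 (≈ $13.9422 each)
Total COGS = $2,716.91 + $5,385.26 + $6,048.24 = $14,150.41
Ending inventory (cost pool remaining) = $4,461.49

COGS = $14,150.41; ending inventory = $4,461.49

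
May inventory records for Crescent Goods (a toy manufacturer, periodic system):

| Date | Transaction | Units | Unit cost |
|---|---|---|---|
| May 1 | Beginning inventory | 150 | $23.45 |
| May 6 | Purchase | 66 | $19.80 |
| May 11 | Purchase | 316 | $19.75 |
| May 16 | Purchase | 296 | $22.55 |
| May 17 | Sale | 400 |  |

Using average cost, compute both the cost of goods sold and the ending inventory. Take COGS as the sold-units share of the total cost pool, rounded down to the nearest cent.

May 17, sell 400: 400/828 × $17,740.10 → $8,570.09
Ending inventory (cost pool remaining) = $9,170.01
Check: goods available $17,740.10 = COGS $8,570.09 + ending $9,170.01

COGS = $8,570.09; ending inventory = $9,170.01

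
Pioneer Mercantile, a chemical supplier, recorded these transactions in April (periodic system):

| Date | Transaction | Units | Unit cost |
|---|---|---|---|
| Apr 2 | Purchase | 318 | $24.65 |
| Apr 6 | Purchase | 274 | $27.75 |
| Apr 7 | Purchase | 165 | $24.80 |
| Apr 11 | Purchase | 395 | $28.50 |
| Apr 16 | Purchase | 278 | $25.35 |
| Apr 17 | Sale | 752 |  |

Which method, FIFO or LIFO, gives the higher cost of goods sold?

LIFO

FIFO COGS: 318 @ $24.65 + 274 @ $27.75 + 160 @ $24.80 = $19,410.20
LIFO COGS: 278 @ $25.35 + 395 @ $28.50 + 79 @ $24.80 = $20,264.00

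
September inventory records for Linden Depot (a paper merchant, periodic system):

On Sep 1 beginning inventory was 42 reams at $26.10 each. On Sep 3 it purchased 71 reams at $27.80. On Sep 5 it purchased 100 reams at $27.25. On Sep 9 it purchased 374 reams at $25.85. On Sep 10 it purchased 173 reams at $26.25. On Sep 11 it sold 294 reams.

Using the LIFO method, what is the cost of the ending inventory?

Sep 11, 294 sold [LIFO — newest first]: 173 @ $26.25 + 121 @ $25.85 = $7,669.10
Ending inventory: 42 @ $26.10 + 71 @ $27.80 + 100 @ $27.25 + 253 @ $25.85 = $12,335.05
Check: goods available $20,004.15 = COGS $7,669.10 + ending $12,335.05

Ending inventory = $12,335.05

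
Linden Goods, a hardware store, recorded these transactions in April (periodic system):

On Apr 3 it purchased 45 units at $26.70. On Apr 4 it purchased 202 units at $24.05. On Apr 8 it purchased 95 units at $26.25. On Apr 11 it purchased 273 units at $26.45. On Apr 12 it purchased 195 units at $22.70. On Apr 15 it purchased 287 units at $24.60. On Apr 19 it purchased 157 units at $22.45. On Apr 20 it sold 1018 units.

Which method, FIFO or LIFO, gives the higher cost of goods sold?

FIFO

FIFO COGS: 45 @ $26.70 + 202 @ $24.05 + 95 @ $26.25 + 273 @ $26.45 + 195 @ $22.70 + 208 @ $24.60 = $25,317.50
LIFO COGS: 157 @ $22.45 + 287 @ $24.60 + 195 @ $22.70 + 273 @ $26.45 + 95 @ $26.25 + 11 @ $24.05 = $24,990.50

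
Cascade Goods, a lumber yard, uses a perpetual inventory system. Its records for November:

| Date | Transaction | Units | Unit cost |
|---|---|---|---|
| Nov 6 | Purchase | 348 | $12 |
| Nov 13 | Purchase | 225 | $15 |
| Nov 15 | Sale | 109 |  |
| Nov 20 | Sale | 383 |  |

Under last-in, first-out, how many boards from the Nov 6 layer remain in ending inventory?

81

Nov 15, 109 sold [LIFO — newest first]: 109 @ $15 = $1,635
Nov 20, 383 sold [LIFO — newest first]: 116 @ $15 + 267 @ $12 = $4,944
Total COGS = $1,635 + $4,944 = $6,579
Ending inventory: 81 @ $12 = $972
Check: goods available $7,551 = COGS $6,579 + ending $972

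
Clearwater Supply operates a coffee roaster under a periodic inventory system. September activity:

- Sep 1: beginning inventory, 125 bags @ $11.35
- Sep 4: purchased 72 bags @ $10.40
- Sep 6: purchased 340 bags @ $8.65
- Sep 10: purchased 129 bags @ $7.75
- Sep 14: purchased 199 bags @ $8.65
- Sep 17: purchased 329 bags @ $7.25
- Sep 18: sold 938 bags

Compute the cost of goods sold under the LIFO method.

COGS = $7,537.00

Sep 18, 938 sold [LIFO — newest first]: 329 @ $7.25 + 199 @ $8.65 + 129 @ $7.75 + 281 @ $8.65 = $7,537.00
Ending inventory: 125 @ $11.35 + 72 @ $10.40 + 59 @ $8.65 = $2,677.90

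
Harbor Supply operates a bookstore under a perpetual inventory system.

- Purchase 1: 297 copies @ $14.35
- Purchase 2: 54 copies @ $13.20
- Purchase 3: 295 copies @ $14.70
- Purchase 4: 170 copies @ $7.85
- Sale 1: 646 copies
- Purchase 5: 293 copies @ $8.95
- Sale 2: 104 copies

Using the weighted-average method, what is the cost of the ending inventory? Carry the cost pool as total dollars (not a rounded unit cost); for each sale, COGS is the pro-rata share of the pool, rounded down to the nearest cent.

After Purchase 1: 297 on hand, pool $4,261.95 (≈ $14.3500 each)
After Purchase 2: 351 on hand, pool $4,974.75 (≈ $14.1731 each)
After Purchase 3: 646 on hand, pool $9,311.25 (≈ $14.4137 each)
After Purchase 4: 816 on hand, pool $10,645.75 (≈ $13.0463 each)
Sale 1, sell 646: 646/816 × $10,645.75 → $8,427.88
After Purchase 5: 463 on hand, pool $4,840.22 (≈ $10.4540 each)
Sale 2, sell 104: 104/463 × $4,840.22 → $1,087.22
Total COGS = $8,427.88 + $1,087.22 = $9,515.10
Ending inventory (cost pool remaining) = $3,753.00

Ending inventory = $3,753.00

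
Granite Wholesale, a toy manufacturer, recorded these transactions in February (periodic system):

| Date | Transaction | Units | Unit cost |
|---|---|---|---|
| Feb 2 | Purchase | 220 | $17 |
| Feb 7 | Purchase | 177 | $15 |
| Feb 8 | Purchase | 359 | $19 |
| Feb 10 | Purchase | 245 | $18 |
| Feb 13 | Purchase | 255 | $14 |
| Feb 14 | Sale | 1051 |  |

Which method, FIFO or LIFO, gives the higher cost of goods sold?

FIFO COGS: 220 @ $17 + 177 @ $15 + 359 @ $19 + 245 @ $18 + 50 @ $14 = $18,326
LIFO COGS: 255 @ $14 + 245 @ $18 + 359 @ $19 + 177 @ $15 + 15 @ $17 = $17,711

FIFO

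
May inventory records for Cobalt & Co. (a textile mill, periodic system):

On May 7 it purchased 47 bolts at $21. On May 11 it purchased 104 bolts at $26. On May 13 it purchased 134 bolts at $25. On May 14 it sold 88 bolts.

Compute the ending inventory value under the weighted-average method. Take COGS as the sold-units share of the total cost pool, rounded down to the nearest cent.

May 14, sell 88: 88/285 × $7,041.00 → $2,174.06
Ending inventory (cost pool remaining) = $4,866.94

Ending inventory = $4,866.94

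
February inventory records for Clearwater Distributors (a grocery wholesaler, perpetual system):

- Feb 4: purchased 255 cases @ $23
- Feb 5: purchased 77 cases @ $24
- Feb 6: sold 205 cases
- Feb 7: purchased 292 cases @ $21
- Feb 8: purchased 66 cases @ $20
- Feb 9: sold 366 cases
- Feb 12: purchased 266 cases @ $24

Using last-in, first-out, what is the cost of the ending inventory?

Feb 6, 205 sold [LIFO — newest first]: 77 @ $24 + 128 @ $23 = $4,792
Feb 9, 366 sold [LIFO — newest first]: 66 @ $20 + 292 @ $21 + 8 @ $23 = $7,636
Total COGS = $4,792 + $7,636 = $12,428
Ending inventory: 119 @ $23 + 266 @ $24 = $9,121
Check: goods available $21,549 = COGS $12,428 + ending $9,121

Ending inventory = $9,121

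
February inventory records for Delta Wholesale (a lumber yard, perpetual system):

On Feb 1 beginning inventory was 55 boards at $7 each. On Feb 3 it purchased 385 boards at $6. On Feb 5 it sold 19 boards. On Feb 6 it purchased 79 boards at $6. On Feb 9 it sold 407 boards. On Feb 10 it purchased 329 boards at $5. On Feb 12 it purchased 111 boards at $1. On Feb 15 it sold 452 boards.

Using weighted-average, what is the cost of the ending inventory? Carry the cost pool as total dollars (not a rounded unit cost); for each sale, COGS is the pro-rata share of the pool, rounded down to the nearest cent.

Ending inventory = $353.15

After Feb 1: 55 on hand, pool $385.00 (≈ $7.0000 each)
After Feb 3: 440 on hand, pool $2,695.00 (≈ $6.1250 each)
Feb 5, sell 19: 19/440 × $2,695.00 → $116.37
After Feb 6: 500 on hand, pool $3,052.63 (≈ $6.1053 each)
Feb 9, sell 407: 407/500 × $3,052.63 → $2,484.84
After Feb 10: 422 on hand, pool $2,212.79 (≈ $5.2436 each)
After Feb 12: 533 on hand, pool $2,323.79 (≈ $4.3598 each)
Feb 15, sell 452: 452/533 × $2,323.79 → $1,970.64
Total COGS = $116.37 + $2,484.84 + $1,970.64 = $4,571.85
Ending inventory (cost pool remaining) = $353.15
Check: goods available $4,925.00 = COGS $4,571.85 + ending $353.15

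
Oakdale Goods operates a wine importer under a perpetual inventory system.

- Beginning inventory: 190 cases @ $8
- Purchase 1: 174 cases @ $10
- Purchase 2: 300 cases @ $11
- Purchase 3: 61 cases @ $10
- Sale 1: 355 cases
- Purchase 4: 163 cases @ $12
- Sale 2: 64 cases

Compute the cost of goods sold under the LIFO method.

COGS = $4,612

Sale 1 (355) [LIFO — newest first]: 61 @ $10 + 294 @ $11 = $3,844
Sale 2 (64) [LIFO — newest first]: 64 @ $12 = $768
Total COGS = $3,844 + $768 = $4,612
Ending inventory: 190 @ $8 + 174 @ $10 + 6 @ $11 + 99 @ $12 = $4,514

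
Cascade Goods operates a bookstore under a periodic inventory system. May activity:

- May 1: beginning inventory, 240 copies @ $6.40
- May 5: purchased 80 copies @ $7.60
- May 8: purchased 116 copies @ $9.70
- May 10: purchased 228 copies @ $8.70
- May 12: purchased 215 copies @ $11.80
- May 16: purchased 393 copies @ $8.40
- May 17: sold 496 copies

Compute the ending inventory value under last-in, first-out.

Ending inventory = $6,574.40

May 17, 496 sold [LIFO — newest first]: 393 @ $8.40 + 103 @ $11.80 = $4,516.60
Ending inventory: 240 @ $6.40 + 80 @ $7.60 + 116 @ $9.70 + 228 @ $8.70 + 112 @ $11.80 = $6,574.40
Check: goods available $11,091.00 = COGS $4,516.60 + ending $6,574.40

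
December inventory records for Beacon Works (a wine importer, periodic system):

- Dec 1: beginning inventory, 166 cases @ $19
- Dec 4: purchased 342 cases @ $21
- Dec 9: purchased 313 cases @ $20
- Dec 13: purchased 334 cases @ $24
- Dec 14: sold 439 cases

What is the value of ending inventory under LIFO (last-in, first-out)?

Ending inventory = $14,496

Dec 14, 439 sold [LIFO — newest first]: 334 @ $24 + 105 @ $20 = $10,116
Ending inventory: 166 @ $19 + 342 @ $21 + 208 @ $20 = $14,496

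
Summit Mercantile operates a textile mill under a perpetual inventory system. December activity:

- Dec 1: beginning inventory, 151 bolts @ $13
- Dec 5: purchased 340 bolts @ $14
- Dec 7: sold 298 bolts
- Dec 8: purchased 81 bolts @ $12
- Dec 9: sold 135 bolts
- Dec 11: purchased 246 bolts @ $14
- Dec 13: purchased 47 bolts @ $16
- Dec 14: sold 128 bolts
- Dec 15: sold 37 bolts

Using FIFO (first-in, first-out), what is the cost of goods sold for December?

COGS = $8,059

Dec 7, 298 sold [FIFO — oldest first]: 151 @ $13 + 147 @ $14 = $4,021
Dec 9, 135 sold [FIFO — oldest first]: 135 @ $14 = $1,890
Dec 14, 128 sold [FIFO — oldest first]: 58 @ $14 + 70 @ $12 = $1,652
Dec 15, 37 sold [FIFO — oldest first]: 11 @ $12 + 26 @ $14 = $496
Total COGS = $4,021 + $1,890 + $1,652 + $496 = $8,059
Ending inventory: 220 @ $14 + 47 @ $16 = $3,832
Check: goods available $11,891 = COGS $8,059 + ending $3,832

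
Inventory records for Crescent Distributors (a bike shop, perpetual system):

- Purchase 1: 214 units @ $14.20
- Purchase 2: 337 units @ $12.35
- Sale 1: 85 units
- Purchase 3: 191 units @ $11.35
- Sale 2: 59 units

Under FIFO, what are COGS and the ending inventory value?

Sale 1 (85) [FIFO — oldest first]: 85 @ $14.20 = $1,207.00
Sale 2 (59) [FIFO — oldest first]: 59 @ $14.20 = $837.80
Total COGS = $1,207.00 + $837.80 = $2,044.80
Ending inventory: 70 @ $14.20 + 337 @ $12.35 + 191 @ $11.35 = $7,323.80

COGS = $2,044.80; ending inventory = $7,323.80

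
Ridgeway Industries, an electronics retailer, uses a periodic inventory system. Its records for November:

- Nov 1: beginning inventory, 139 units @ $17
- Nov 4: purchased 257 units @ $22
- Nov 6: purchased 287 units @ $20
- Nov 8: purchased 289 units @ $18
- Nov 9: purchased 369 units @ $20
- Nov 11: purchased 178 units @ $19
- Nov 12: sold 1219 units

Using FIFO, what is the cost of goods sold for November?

Nov 12, 1219 sold [FIFO — oldest first]: 139 @ $17 + 257 @ $22 + 287 @ $20 + 289 @ $18 + 247 @ $20 = $23,899
Ending inventory: 122 @ $20 + 178 @ $19 = $5,822
Check: goods available $29,721 = COGS $23,899 + ending $5,822

COGS = $23,899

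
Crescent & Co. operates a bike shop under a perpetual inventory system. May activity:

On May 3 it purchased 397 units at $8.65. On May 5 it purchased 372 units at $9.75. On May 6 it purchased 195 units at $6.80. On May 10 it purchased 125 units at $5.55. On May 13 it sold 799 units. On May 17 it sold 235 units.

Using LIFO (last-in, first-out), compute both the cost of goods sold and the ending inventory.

COGS = $8,605.05; ending inventory = $475.75

May 13, 799 sold [LIFO — newest first]: 125 @ $5.55 + 195 @ $6.80 + 372 @ $9.75 + 107 @ $8.65 = $6,572.30
May 17, 235 sold [LIFO — newest first]: 235 @ $8.65 = $2,032.75
Total COGS = $6,572.30 + $2,032.75 = $8,605.05
Ending inventory: 55 @ $8.65 = $475.75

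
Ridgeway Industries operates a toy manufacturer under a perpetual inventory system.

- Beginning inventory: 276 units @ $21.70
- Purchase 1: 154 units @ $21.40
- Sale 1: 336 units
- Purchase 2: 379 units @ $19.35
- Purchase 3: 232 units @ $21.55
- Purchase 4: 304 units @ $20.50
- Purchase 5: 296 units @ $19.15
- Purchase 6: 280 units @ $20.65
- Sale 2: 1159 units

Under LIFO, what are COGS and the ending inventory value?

Sale 1 (336) [LIFO — newest first]: 154 @ $21.40 + 182 @ $21.70 = $7,245.00
Sale 2 (1159) [LIFO — newest first]: 280 @ $20.65 + 296 @ $19.15 + 304 @ $20.50 + 232 @ $21.55 + 47 @ $19.35 = $23,591.45
Total COGS = $7,245.00 + $23,591.45 = $30,836.45
Ending inventory: 94 @ $21.70 + 332 @ $19.35 = $8,464.00

COGS = $30,836.45; ending inventory = $8,464.00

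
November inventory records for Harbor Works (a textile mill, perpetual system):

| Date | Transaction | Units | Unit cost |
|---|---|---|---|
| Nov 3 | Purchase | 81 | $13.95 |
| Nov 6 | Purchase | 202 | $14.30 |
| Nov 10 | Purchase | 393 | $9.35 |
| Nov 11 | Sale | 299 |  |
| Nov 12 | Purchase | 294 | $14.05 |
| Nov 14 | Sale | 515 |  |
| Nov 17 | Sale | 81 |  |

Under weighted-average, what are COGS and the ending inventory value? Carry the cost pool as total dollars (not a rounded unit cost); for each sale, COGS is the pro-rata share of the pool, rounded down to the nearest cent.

After Nov 3: 81 on hand, pool $1,129.95 (≈ $13.9500 each)
After Nov 6: 283 on hand, pool $4,018.55 (≈ $14.1998 each)
After Nov 10: 676 on hand, pool $7,693.10 (≈ $11.3803 each)
Nov 11, sell 299: 299/676 × $7,693.10 → $3,402.71
After Nov 12: 671 on hand, pool $8,421.09 (≈ $12.5501 each)
Nov 14, sell 515: 515/671 × $8,421.09 → $6,463.28
Nov 17, sell 81: 81/156 × $1,957.81 → $1,016.55
Total COGS = $3,402.71 + $6,463.28 + $1,016.55 = $10,882.54
Ending inventory (cost pool remaining) = $941.26

COGS = $10,882.54; ending inventory = $941.26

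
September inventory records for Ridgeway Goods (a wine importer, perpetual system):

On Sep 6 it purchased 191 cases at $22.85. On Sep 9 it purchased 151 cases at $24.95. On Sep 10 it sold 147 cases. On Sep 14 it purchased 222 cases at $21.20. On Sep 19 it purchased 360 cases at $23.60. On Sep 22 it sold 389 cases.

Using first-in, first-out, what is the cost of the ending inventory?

Ending inventory = $9,089.60

Sep 10, 147 sold [FIFO — oldest first]: 147 @ $22.85 = $3,358.95
Sep 22, 389 sold [FIFO — oldest first]: 44 @ $22.85 + 151 @ $24.95 + 194 @ $21.20 = $8,885.65
Total COGS = $3,358.95 + $8,885.65 = $12,244.60
Ending inventory: 28 @ $21.20 + 360 @ $23.60 = $9,089.60
Check: goods available $21,334.20 = COGS $12,244.60 + ending $9,089.60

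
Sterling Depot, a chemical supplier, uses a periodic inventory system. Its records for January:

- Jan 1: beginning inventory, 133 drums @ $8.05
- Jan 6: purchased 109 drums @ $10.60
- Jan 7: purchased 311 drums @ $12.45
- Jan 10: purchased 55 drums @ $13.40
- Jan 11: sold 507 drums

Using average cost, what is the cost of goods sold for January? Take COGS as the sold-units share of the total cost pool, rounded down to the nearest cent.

Jan 11, sell 507: 507/608 × $6,835.00 → $5,699.58
Ending inventory (cost pool remaining) = $1,135.42

COGS = $5,699.58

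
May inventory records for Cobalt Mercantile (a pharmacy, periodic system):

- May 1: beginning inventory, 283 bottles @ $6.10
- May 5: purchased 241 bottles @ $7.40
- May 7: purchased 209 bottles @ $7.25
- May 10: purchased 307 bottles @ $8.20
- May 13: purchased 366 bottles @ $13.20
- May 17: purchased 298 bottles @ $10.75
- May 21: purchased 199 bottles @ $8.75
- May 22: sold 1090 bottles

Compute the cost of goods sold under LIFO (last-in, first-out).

COGS = $11,637.35

May 22, 1090 sold [LIFO — newest first]: 199 @ $8.75 + 298 @ $10.75 + 366 @ $13.20 + 227 @ $8.20 = $11,637.35
Ending inventory: 283 @ $6.10 + 241 @ $7.40 + 209 @ $7.25 + 80 @ $8.20 = $5,680.95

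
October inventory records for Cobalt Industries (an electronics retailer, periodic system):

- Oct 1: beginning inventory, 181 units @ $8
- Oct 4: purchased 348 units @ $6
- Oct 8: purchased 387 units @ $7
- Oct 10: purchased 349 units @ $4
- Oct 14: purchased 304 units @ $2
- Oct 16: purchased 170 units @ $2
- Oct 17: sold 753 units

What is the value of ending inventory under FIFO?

Oct 17, 753 sold [FIFO — oldest first]: 181 @ $8 + 348 @ $6 + 224 @ $7 = $5,104
Ending inventory: 163 @ $7 + 349 @ $4 + 304 @ $2 + 170 @ $2 = $3,485

Ending inventory = $3,485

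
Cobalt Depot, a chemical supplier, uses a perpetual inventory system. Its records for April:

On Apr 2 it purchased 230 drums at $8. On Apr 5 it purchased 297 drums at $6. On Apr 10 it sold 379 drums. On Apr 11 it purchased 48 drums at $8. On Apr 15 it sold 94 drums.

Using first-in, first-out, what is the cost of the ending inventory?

Apr 10, 379 sold [FIFO — oldest first]: 230 @ $8 + 149 @ $6 = $2,734
Apr 15, 94 sold [FIFO — oldest first]: 94 @ $6 = $564
Total COGS = $2,734 + $564 = $3,298
Ending inventory: 54 @ $6 + 48 @ $8 = $708

Ending inventory = $708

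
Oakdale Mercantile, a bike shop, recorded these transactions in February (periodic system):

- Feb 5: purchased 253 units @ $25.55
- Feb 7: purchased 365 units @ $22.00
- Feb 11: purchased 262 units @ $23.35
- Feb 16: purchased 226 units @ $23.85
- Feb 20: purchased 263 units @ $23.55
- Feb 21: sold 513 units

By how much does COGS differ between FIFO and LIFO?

$40.00

FIFO COGS: 253 @ $25.55 + 260 @ $22.00 = $12,184.15
LIFO COGS: 263 @ $23.55 + 226 @ $23.85 + 24 @ $23.35 = $12,144.15
Difference = |$12,184.15 − $12,144.15| = $40.00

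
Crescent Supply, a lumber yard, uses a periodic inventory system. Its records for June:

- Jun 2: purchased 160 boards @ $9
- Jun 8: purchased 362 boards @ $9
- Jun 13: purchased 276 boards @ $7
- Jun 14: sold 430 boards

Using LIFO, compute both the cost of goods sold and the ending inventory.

Jun 14, 430 sold [LIFO — newest first]: 276 @ $7 + 154 @ $9 = $3,318
Ending inventory: 160 @ $9 + 208 @ $9 = $3,312

COGS = $3,318; ending inventory = $3,312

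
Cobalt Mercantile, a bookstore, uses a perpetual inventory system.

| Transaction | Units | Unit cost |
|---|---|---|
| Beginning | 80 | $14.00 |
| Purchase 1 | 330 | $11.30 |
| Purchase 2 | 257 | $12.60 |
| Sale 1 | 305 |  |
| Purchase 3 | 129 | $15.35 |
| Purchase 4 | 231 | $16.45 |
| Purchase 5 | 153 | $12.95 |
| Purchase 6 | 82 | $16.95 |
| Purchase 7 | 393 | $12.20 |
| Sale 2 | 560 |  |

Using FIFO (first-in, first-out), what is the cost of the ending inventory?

Ending inventory = $10,830.75

Sale 1 (305) [FIFO — oldest first]: 80 @ $14.00 + 225 @ $11.30 = $3,662.50
Sale 2 (560) [FIFO — oldest first]: 105 @ $11.30 + 257 @ $12.60 + 129 @ $15.35 + 69 @ $16.45 = $7,539.90
Total COGS = $3,662.50 + $7,539.90 = $11,202.40
Ending inventory: 162 @ $16.45 + 153 @ $12.95 + 82 @ $16.95 + 393 @ $12.20 = $10,830.75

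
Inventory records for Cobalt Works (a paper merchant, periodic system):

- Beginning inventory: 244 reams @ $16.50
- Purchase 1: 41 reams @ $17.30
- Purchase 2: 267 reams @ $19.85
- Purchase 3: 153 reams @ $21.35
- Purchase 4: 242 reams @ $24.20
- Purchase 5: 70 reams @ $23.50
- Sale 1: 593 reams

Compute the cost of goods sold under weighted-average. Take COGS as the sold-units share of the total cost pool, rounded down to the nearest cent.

COGS = $12,130.08

Sale 1, sell 593: 593/1017 × $20,803.20 → $12,130.08
Ending inventory (cost pool remaining) = $8,673.12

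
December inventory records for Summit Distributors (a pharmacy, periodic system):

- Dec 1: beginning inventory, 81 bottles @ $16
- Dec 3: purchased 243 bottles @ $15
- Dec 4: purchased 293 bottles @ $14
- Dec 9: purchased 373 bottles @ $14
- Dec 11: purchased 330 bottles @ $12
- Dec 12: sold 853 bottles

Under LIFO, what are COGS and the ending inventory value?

Dec 12, 853 sold [LIFO — newest first]: 330 @ $12 + 373 @ $14 + 150 @ $14 = $11,282
Ending inventory: 81 @ $16 + 243 @ $15 + 143 @ $14 = $6,943
Check: goods available $18,225 = COGS $11,282 + ending $6,943

COGS = $11,282; ending inventory = $6,943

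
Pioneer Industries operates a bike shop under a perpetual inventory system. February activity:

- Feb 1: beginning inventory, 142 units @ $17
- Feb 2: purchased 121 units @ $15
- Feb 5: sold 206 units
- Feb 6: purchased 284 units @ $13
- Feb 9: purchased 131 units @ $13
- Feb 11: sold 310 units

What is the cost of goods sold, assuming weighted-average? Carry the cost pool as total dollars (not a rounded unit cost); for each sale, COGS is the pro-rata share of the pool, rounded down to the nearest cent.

COGS = $7,457.74

After Feb 1: 142 on hand, pool $2,414.00 (≈ $17.0000 each)
After Feb 2: 263 on hand, pool $4,229.00 (≈ $16.0798 each)
Feb 5, sell 206: 206/263 × $4,229.00 → $3,312.44
After Feb 6: 341 on hand, pool $4,608.56 (≈ $13.5148 each)
After Feb 9: 472 on hand, pool $6,311.56 (≈ $13.3719 each)
Feb 11, sell 310: 310/472 × $6,311.56 → $4,145.30
Total COGS = $3,312.44 + $4,145.30 = $7,457.74
Ending inventory (cost pool remaining) = $2,166.26
Check: goods available $9,624.00 = COGS $7,457.74 + ending $2,166.26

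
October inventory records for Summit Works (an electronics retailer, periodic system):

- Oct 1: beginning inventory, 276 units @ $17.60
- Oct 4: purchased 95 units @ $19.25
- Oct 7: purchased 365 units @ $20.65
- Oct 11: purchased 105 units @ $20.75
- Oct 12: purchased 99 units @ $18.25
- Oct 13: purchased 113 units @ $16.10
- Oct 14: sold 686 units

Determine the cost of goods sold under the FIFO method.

Oct 14, 686 sold [FIFO — oldest first]: 276 @ $17.60 + 95 @ $19.25 + 315 @ $20.65 = $13,191.10
Ending inventory: 50 @ $20.65 + 105 @ $20.75 + 99 @ $18.25 + 113 @ $16.10 = $6,837.30
Check: goods available $20,028.40 = COGS $13,191.10 + ending $6,837.30

COGS = $13,191.10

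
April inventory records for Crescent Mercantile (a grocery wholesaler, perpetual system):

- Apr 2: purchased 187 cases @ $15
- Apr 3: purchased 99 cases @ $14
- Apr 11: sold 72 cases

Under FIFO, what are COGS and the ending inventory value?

COGS = $1,080; ending inventory = $3,111

Apr 11, 72 sold [FIFO — oldest first]: 72 @ $15 = $1,080
Ending inventory: 115 @ $15 + 99 @ $14 = $3,111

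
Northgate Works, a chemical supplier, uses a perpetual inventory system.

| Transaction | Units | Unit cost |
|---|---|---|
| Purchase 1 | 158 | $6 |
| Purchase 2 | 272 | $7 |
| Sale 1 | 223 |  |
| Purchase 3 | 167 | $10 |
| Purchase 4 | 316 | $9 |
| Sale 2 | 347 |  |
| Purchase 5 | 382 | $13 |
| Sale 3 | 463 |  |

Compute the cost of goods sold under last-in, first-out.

COGS = $10,491

Sale 1 (223) [LIFO — newest first]: 223 @ $7 = $1,561
Sale 2 (347) [LIFO — newest first]: 316 @ $9 + 31 @ $10 = $3,154
Sale 3 (463) [LIFO — newest first]: 382 @ $13 + 81 @ $10 = $5,776
Total COGS = $1,561 + $3,154 + $5,776 = $10,491
Ending inventory: 158 @ $6 + 49 @ $7 + 55 @ $10 = $1,841
Check: goods available $12,332 = COGS $10,491 + ending $1,841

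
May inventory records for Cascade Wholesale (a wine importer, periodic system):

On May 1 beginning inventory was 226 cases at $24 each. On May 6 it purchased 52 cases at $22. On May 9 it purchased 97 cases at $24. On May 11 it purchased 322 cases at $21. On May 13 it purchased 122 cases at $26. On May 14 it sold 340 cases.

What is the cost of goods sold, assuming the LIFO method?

May 14, 340 sold [LIFO — newest first]: 122 @ $26 + 218 @ $21 = $7,750
Ending inventory: 226 @ $24 + 52 @ $22 + 97 @ $24 + 104 @ $21 = $11,080

COGS = $7,750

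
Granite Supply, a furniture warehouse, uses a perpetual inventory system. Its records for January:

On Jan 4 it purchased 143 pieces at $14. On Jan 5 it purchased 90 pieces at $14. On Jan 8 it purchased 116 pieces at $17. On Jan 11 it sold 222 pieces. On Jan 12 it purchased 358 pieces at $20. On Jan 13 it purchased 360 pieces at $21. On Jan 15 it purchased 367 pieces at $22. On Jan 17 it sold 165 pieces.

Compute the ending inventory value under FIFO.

Ending inventory = $22,034

Jan 11, 222 sold [FIFO — oldest first]: 143 @ $14 + 79 @ $14 = $3,108
Jan 17, 165 sold [FIFO — oldest first]: 11 @ $14 + 116 @ $17 + 38 @ $20 = $2,886
Total COGS = $3,108 + $2,886 = $5,994
Ending inventory: 320 @ $20 + 360 @ $21 + 367 @ $22 = $22,034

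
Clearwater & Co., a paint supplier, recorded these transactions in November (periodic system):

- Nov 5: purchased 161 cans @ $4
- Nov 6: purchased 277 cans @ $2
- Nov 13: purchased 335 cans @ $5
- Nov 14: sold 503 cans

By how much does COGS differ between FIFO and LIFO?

FIFO COGS: 161 @ $4 + 277 @ $2 + 65 @ $5 = $1,523
LIFO COGS: 335 @ $5 + 168 @ $2 = $2,011
Difference = |$1,523 − $2,011| = $488

$488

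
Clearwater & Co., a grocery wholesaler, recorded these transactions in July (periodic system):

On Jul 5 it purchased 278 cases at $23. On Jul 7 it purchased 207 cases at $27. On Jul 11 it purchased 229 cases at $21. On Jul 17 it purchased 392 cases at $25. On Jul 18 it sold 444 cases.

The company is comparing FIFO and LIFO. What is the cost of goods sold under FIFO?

COGS = $10,876

FIFO COGS: 278 @ $23 + 166 @ $27 = $10,876
LIFO COGS: 392 @ $25 + 52 @ $21 = $10,892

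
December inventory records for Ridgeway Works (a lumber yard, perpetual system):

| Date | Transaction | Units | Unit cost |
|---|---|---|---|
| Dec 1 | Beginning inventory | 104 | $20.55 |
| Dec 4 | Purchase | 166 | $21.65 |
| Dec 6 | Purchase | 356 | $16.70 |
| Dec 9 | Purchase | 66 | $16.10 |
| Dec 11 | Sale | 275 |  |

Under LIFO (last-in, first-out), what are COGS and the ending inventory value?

COGS = $4,552.90; ending inventory = $8,186.00

Dec 11, 275 sold [LIFO — newest first]: 66 @ $16.10 + 209 @ $16.70 = $4,552.90
Ending inventory: 104 @ $20.55 + 166 @ $21.65 + 147 @ $16.70 = $8,186.00
Check: goods available $12,738.90 = COGS $4,552.90 + ending $8,186.00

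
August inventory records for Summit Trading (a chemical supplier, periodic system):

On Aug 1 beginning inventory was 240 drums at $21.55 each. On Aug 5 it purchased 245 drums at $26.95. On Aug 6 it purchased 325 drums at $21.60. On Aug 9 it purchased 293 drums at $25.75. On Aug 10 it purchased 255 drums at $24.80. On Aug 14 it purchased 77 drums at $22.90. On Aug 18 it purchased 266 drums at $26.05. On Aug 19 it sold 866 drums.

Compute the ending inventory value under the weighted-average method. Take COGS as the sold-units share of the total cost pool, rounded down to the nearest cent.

Aug 19, sell 866: 866/1701 × $41,356.10 → $21,054.89
Ending inventory (cost pool remaining) = $20,301.21
Check: goods available $41,356.10 = COGS $21,054.89 + ending $20,301.21

Ending inventory = $20,301.21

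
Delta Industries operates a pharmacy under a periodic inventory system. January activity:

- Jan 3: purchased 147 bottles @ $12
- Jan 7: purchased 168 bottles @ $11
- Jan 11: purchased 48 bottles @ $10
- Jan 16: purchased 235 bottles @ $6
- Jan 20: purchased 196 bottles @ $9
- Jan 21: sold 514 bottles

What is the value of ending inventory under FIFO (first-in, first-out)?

Jan 21, 514 sold [FIFO — oldest first]: 147 @ $12 + 168 @ $11 + 48 @ $10 + 151 @ $6 = $4,998
Ending inventory: 84 @ $6 + 196 @ $9 = $2,268

Ending inventory = $2,268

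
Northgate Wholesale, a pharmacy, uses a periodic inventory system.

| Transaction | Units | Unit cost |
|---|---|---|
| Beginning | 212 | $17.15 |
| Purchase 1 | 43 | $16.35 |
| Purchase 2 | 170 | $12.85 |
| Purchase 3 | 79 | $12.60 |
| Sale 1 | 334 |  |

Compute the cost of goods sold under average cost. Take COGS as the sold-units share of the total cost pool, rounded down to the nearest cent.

Sale 1, sell 334: 334/504 × $7,518.75 → $4,982.66
Ending inventory (cost pool remaining) = $2,536.09
Check: goods available $7,518.75 = COGS $4,982.66 + ending $2,536.09

COGS = $4,982.66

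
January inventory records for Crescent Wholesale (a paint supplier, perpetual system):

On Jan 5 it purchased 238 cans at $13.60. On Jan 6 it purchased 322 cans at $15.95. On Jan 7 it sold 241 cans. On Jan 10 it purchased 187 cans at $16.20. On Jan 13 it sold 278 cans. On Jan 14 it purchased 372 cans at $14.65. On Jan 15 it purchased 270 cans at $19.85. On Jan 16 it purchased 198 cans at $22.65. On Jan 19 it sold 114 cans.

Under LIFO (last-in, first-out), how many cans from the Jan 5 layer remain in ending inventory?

228

Jan 7, 241 sold [LIFO — newest first]: 241 @ $15.95 = $3,843.95
Jan 13, 278 sold [LIFO — newest first]: 187 @ $16.20 + 81 @ $15.95 + 10 @ $13.60 = $4,457.35
Jan 19, 114 sold [LIFO — newest first]: 114 @ $22.65 = $2,582.10
Total COGS = $3,843.95 + $4,457.35 + $2,582.10 = $10,883.40
Ending inventory: 228 @ $13.60 + 372 @ $14.65 + 270 @ $19.85 + 84 @ $22.65 = $15,812.70
Check: goods available $26,696.10 = COGS $10,883.40 + ending $15,812.70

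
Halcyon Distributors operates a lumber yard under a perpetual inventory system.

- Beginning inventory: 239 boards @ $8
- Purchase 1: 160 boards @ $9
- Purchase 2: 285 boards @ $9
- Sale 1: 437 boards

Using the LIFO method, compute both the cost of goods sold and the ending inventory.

Sale 1 (437) [LIFO — newest first]: 285 @ $9 + 152 @ $9 = $3,933
Ending inventory: 239 @ $8 + 8 @ $9 = $1,984

COGS = $3,933; ending inventory = $1,984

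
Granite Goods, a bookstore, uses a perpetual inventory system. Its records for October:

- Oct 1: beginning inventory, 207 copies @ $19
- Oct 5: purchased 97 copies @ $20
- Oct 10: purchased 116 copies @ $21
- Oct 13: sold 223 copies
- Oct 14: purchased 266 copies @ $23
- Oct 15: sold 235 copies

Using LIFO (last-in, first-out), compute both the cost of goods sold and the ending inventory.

Oct 13, 223 sold [LIFO — newest first]: 116 @ $21 + 97 @ $20 + 10 @ $19 = $4,566
Oct 15, 235 sold [LIFO — newest first]: 235 @ $23 = $5,405
Total COGS = $4,566 + $5,405 = $9,971
Ending inventory: 197 @ $19 + 31 @ $23 = $4,456

COGS = $9,971; ending inventory = $4,456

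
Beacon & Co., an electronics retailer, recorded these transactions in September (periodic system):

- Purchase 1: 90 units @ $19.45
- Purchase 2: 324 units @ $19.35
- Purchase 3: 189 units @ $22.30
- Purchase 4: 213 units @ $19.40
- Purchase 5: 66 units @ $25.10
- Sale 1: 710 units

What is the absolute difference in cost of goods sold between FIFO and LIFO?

FIFO COGS: 90 @ $19.45 + 324 @ $19.35 + 189 @ $22.30 + 107 @ $19.40 = $14,310.40
LIFO COGS: 66 @ $25.10 + 213 @ $19.40 + 189 @ $22.30 + 242 @ $19.35 = $14,686.20
Difference = |$14,310.40 − $14,686.20| = $375.80

$375.80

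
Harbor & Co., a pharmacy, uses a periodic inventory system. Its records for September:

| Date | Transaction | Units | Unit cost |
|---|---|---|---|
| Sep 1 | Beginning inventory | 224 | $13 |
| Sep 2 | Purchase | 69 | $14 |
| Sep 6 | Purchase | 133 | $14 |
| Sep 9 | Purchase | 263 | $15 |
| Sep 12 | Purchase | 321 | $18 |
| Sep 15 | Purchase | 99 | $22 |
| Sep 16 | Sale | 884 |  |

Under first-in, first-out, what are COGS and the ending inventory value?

COGS = $13,195; ending inventory = $4,446

Sep 16, 884 sold [FIFO — oldest first]: 224 @ $13 + 69 @ $14 + 133 @ $14 + 263 @ $15 + 195 @ $18 = $13,195
Ending inventory: 126 @ $18 + 99 @ $22 = $4,446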